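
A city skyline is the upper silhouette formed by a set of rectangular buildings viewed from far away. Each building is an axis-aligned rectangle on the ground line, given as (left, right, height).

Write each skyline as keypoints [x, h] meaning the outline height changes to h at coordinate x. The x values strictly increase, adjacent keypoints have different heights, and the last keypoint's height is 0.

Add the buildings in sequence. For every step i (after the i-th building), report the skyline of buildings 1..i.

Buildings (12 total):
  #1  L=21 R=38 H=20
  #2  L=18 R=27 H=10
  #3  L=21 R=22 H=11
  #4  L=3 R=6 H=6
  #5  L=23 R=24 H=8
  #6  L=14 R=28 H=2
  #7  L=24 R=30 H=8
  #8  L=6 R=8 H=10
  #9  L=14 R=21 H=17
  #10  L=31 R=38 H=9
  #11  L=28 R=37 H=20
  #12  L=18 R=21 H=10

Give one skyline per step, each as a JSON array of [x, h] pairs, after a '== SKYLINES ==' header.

== SKYLINES ==
[[21,20],[38,0]]
[[18,10],[21,20],[38,0]]
[[18,10],[21,20],[38,0]]
[[3,6],[6,0],[18,10],[21,20],[38,0]]
[[3,6],[6,0],[18,10],[21,20],[38,0]]
[[3,6],[6,0],[14,2],[18,10],[21,20],[38,0]]
[[3,6],[6,0],[14,2],[18,10],[21,20],[38,0]]
[[3,6],[6,10],[8,0],[14,2],[18,10],[21,20],[38,0]]
[[3,6],[6,10],[8,0],[14,17],[21,20],[38,0]]
[[3,6],[6,10],[8,0],[14,17],[21,20],[38,0]]
[[3,6],[6,10],[8,0],[14,17],[21,20],[38,0]]
[[3,6],[6,10],[8,0],[14,17],[21,20],[38,0]]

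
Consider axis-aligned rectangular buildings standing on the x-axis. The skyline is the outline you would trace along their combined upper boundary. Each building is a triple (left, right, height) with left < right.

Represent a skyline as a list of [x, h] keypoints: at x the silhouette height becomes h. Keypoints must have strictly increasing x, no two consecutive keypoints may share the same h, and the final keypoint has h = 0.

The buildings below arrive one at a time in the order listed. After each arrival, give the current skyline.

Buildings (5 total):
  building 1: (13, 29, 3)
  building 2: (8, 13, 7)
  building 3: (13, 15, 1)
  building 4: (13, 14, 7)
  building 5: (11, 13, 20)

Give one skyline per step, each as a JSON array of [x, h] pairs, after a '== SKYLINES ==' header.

== SKYLINES ==
[[13,3],[29,0]]
[[8,7],[13,3],[29,0]]
[[8,7],[13,3],[29,0]]
[[8,7],[14,3],[29,0]]
[[8,7],[11,20],[13,7],[14,3],[29,0]]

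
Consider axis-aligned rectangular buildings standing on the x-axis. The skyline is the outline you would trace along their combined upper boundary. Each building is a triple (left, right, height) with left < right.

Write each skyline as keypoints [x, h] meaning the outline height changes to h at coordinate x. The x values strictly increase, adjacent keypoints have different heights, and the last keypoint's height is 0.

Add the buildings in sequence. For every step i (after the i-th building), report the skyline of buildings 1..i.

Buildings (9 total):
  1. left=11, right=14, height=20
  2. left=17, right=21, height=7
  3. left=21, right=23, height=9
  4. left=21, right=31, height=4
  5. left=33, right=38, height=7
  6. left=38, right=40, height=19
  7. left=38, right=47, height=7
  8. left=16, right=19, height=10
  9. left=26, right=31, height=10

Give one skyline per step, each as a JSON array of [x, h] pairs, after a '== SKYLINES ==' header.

== SKYLINES ==
[[11,20],[14,0]]
[[11,20],[14,0],[17,7],[21,0]]
[[11,20],[14,0],[17,7],[21,9],[23,0]]
[[11,20],[14,0],[17,7],[21,9],[23,4],[31,0]]
[[11,20],[14,0],[17,7],[21,9],[23,4],[31,0],[33,7],[38,0]]
[[11,20],[14,0],[17,7],[21,9],[23,4],[31,0],[33,7],[38,19],[40,0]]
[[11,20],[14,0],[17,7],[21,9],[23,4],[31,0],[33,7],[38,19],[40,7],[47,0]]
[[11,20],[14,0],[16,10],[19,7],[21,9],[23,4],[31,0],[33,7],[38,19],[40,7],[47,0]]
[[11,20],[14,0],[16,10],[19,7],[21,9],[23,4],[26,10],[31,0],[33,7],[38,19],[40,7],[47,0]]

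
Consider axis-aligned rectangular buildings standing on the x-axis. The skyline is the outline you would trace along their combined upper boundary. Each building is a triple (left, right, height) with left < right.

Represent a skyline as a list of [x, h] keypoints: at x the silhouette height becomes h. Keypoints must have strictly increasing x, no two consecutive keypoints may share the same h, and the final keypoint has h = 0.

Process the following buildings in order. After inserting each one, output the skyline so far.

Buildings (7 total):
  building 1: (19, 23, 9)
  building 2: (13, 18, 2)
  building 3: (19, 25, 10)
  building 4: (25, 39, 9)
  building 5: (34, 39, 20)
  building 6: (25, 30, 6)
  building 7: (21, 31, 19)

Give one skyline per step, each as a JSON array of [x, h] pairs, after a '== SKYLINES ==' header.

== SKYLINES ==
[[19,9],[23,0]]
[[13,2],[18,0],[19,9],[23,0]]
[[13,2],[18,0],[19,10],[25,0]]
[[13,2],[18,0],[19,10],[25,9],[39,0]]
[[13,2],[18,0],[19,10],[25,9],[34,20],[39,0]]
[[13,2],[18,0],[19,10],[25,9],[34,20],[39,0]]
[[13,2],[18,0],[19,10],[21,19],[31,9],[34,20],[39,0]]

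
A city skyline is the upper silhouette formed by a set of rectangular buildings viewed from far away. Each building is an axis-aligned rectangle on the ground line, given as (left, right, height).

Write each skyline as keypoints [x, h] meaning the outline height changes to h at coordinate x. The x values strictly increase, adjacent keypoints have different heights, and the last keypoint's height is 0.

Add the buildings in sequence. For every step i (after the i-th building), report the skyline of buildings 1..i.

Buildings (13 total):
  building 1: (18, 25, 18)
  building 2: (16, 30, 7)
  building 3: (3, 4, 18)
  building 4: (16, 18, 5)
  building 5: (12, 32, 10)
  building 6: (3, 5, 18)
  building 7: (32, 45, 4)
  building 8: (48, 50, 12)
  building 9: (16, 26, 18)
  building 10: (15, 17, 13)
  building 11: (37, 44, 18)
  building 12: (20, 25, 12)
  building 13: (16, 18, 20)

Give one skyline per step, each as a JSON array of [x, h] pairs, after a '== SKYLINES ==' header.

== SKYLINES ==
[[18,18],[25,0]]
[[16,7],[18,18],[25,7],[30,0]]
[[3,18],[4,0],[16,7],[18,18],[25,7],[30,0]]
[[3,18],[4,0],[16,7],[18,18],[25,7],[30,0]]
[[3,18],[4,0],[12,10],[18,18],[25,10],[32,0]]
[[3,18],[5,0],[12,10],[18,18],[25,10],[32,0]]
[[3,18],[5,0],[12,10],[18,18],[25,10],[32,4],[45,0]]
[[3,18],[5,0],[12,10],[18,18],[25,10],[32,4],[45,0],[48,12],[50,0]]
[[3,18],[5,0],[12,10],[16,18],[26,10],[32,4],[45,0],[48,12],[50,0]]
[[3,18],[5,0],[12,10],[15,13],[16,18],[26,10],[32,4],[45,0],[48,12],[50,0]]
[[3,18],[5,0],[12,10],[15,13],[16,18],[26,10],[32,4],[37,18],[44,4],[45,0],[48,12],[50,0]]
[[3,18],[5,0],[12,10],[15,13],[16,18],[26,10],[32,4],[37,18],[44,4],[45,0],[48,12],[50,0]]
[[3,18],[5,0],[12,10],[15,13],[16,20],[18,18],[26,10],[32,4],[37,18],[44,4],[45,0],[48,12],[50,0]]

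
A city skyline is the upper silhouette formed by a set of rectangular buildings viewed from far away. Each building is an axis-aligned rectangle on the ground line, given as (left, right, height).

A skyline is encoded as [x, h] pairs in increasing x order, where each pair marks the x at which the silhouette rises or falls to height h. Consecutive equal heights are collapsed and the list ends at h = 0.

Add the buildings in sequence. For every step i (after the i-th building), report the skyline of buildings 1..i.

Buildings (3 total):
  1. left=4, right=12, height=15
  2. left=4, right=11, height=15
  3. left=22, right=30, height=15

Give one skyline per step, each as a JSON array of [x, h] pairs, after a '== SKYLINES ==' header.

== SKYLINES ==
[[4,15],[12,0]]
[[4,15],[12,0]]
[[4,15],[12,0],[22,15],[30,0]]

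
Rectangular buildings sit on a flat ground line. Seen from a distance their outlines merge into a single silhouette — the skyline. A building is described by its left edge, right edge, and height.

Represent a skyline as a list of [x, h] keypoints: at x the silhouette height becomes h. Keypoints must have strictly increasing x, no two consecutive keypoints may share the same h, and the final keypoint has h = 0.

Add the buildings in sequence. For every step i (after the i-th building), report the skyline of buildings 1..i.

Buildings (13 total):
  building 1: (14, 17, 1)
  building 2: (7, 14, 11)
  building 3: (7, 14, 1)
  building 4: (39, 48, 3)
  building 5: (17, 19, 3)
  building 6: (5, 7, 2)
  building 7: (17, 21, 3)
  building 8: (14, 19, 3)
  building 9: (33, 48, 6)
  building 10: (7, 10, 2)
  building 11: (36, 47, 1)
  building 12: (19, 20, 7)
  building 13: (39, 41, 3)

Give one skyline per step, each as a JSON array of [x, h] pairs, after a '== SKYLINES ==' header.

== SKYLINES ==
[[14,1],[17,0]]
[[7,11],[14,1],[17,0]]
[[7,11],[14,1],[17,0]]
[[7,11],[14,1],[17,0],[39,3],[48,0]]
[[7,11],[14,1],[17,3],[19,0],[39,3],[48,0]]
[[5,2],[7,11],[14,1],[17,3],[19,0],[39,3],[48,0]]
[[5,2],[7,11],[14,1],[17,3],[21,0],[39,3],[48,0]]
[[5,2],[7,11],[14,3],[21,0],[39,3],[48,0]]
[[5,2],[7,11],[14,3],[21,0],[33,6],[48,0]]
[[5,2],[7,11],[14,3],[21,0],[33,6],[48,0]]
[[5,2],[7,11],[14,3],[21,0],[33,6],[48,0]]
[[5,2],[7,11],[14,3],[19,7],[20,3],[21,0],[33,6],[48,0]]
[[5,2],[7,11],[14,3],[19,7],[20,3],[21,0],[33,6],[48,0]]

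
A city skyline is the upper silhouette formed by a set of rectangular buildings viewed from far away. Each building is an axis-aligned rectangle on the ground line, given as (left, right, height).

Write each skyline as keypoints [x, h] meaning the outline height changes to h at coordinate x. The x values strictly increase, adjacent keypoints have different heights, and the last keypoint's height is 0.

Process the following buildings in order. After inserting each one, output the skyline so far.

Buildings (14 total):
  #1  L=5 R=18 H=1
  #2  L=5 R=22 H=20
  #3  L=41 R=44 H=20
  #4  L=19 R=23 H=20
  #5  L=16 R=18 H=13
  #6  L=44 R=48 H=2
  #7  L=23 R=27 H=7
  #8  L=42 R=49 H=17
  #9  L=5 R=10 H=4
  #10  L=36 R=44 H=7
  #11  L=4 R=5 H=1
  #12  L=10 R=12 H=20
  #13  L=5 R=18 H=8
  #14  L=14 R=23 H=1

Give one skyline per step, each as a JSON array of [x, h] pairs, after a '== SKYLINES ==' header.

== SKYLINES ==
[[5,1],[18,0]]
[[5,20],[22,0]]
[[5,20],[22,0],[41,20],[44,0]]
[[5,20],[23,0],[41,20],[44,0]]
[[5,20],[23,0],[41,20],[44,0]]
[[5,20],[23,0],[41,20],[44,2],[48,0]]
[[5,20],[23,7],[27,0],[41,20],[44,2],[48,0]]
[[5,20],[23,7],[27,0],[41,20],[44,17],[49,0]]
[[5,20],[23,7],[27,0],[41,20],[44,17],[49,0]]
[[5,20],[23,7],[27,0],[36,7],[41,20],[44,17],[49,0]]
[[4,1],[5,20],[23,7],[27,0],[36,7],[41,20],[44,17],[49,0]]
[[4,1],[5,20],[23,7],[27,0],[36,7],[41,20],[44,17],[49,0]]
[[4,1],[5,20],[23,7],[27,0],[36,7],[41,20],[44,17],[49,0]]
[[4,1],[5,20],[23,7],[27,0],[36,7],[41,20],[44,17],[49,0]]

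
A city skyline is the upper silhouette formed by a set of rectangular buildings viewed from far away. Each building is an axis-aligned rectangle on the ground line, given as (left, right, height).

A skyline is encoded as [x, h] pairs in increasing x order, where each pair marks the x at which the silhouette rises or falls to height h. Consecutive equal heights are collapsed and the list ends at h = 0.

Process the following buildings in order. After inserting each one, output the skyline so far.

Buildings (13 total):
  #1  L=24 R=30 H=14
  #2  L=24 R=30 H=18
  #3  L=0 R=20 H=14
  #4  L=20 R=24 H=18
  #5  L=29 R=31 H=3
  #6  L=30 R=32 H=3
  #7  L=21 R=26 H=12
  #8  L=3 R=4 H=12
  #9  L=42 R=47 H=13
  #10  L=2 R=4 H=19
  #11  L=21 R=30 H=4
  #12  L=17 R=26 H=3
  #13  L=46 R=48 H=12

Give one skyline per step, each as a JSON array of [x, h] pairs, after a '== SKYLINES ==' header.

== SKYLINES ==
[[24,14],[30,0]]
[[24,18],[30,0]]
[[0,14],[20,0],[24,18],[30,0]]
[[0,14],[20,18],[30,0]]
[[0,14],[20,18],[30,3],[31,0]]
[[0,14],[20,18],[30,3],[32,0]]
[[0,14],[20,18],[30,3],[32,0]]
[[0,14],[20,18],[30,3],[32,0]]
[[0,14],[20,18],[30,3],[32,0],[42,13],[47,0]]
[[0,14],[2,19],[4,14],[20,18],[30,3],[32,0],[42,13],[47,0]]
[[0,14],[2,19],[4,14],[20,18],[30,3],[32,0],[42,13],[47,0]]
[[0,14],[2,19],[4,14],[20,18],[30,3],[32,0],[42,13],[47,0]]
[[0,14],[2,19],[4,14],[20,18],[30,3],[32,0],[42,13],[47,12],[48,0]]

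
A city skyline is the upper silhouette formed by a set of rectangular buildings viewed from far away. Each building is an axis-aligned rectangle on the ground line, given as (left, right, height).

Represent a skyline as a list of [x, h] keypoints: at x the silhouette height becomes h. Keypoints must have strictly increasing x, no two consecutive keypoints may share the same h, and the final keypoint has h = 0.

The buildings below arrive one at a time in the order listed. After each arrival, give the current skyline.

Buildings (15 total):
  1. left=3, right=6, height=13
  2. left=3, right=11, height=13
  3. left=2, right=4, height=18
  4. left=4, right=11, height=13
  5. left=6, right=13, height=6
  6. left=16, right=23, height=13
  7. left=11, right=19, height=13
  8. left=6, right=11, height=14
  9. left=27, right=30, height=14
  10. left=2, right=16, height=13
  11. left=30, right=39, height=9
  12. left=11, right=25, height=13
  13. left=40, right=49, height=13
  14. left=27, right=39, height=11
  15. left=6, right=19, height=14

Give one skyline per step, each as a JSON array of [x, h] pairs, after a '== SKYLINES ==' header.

== SKYLINES ==
[[3,13],[6,0]]
[[3,13],[11,0]]
[[2,18],[4,13],[11,0]]
[[2,18],[4,13],[11,0]]
[[2,18],[4,13],[11,6],[13,0]]
[[2,18],[4,13],[11,6],[13,0],[16,13],[23,0]]
[[2,18],[4,13],[23,0]]
[[2,18],[4,13],[6,14],[11,13],[23,0]]
[[2,18],[4,13],[6,14],[11,13],[23,0],[27,14],[30,0]]
[[2,18],[4,13],[6,14],[11,13],[23,0],[27,14],[30,0]]
[[2,18],[4,13],[6,14],[11,13],[23,0],[27,14],[30,9],[39,0]]
[[2,18],[4,13],[6,14],[11,13],[25,0],[27,14],[30,9],[39,0]]
[[2,18],[4,13],[6,14],[11,13],[25,0],[27,14],[30,9],[39,0],[40,13],[49,0]]
[[2,18],[4,13],[6,14],[11,13],[25,0],[27,14],[30,11],[39,0],[40,13],[49,0]]
[[2,18],[4,13],[6,14],[19,13],[25,0],[27,14],[30,11],[39,0],[40,13],[49,0]]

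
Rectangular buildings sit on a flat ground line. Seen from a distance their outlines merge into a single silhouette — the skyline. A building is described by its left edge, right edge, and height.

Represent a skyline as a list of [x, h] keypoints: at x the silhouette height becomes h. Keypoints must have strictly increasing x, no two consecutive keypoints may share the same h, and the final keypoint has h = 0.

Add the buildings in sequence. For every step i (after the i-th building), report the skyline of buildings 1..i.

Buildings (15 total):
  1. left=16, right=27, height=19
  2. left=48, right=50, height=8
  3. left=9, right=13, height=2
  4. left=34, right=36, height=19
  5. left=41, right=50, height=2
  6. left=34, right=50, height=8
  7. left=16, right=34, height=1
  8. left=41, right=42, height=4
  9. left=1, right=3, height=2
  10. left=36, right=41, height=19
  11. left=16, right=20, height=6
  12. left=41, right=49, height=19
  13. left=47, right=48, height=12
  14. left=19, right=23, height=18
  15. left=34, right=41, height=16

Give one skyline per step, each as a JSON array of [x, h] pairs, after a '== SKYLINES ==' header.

== SKYLINES ==
[[16,19],[27,0]]
[[16,19],[27,0],[48,8],[50,0]]
[[9,2],[13,0],[16,19],[27,0],[48,8],[50,0]]
[[9,2],[13,0],[16,19],[27,0],[34,19],[36,0],[48,8],[50,0]]
[[9,2],[13,0],[16,19],[27,0],[34,19],[36,0],[41,2],[48,8],[50,0]]
[[9,2],[13,0],[16,19],[27,0],[34,19],[36,8],[50,0]]
[[9,2],[13,0],[16,19],[27,1],[34,19],[36,8],[50,0]]
[[9,2],[13,0],[16,19],[27,1],[34,19],[36,8],[50,0]]
[[1,2],[3,0],[9,2],[13,0],[16,19],[27,1],[34,19],[36,8],[50,0]]
[[1,2],[3,0],[9,2],[13,0],[16,19],[27,1],[34,19],[41,8],[50,0]]
[[1,2],[3,0],[9,2],[13,0],[16,19],[27,1],[34,19],[41,8],[50,0]]
[[1,2],[3,0],[9,2],[13,0],[16,19],[27,1],[34,19],[49,8],[50,0]]
[[1,2],[3,0],[9,2],[13,0],[16,19],[27,1],[34,19],[49,8],[50,0]]
[[1,2],[3,0],[9,2],[13,0],[16,19],[27,1],[34,19],[49,8],[50,0]]
[[1,2],[3,0],[9,2],[13,0],[16,19],[27,1],[34,19],[49,8],[50,0]]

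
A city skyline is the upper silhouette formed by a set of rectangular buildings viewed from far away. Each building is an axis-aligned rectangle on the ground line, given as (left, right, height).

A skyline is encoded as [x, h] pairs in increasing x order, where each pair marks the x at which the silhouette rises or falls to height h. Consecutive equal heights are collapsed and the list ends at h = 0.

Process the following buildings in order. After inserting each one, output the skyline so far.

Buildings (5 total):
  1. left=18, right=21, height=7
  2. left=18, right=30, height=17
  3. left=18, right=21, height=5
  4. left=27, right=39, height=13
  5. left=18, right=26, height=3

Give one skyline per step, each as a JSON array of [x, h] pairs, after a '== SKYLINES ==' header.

== SKYLINES ==
[[18,7],[21,0]]
[[18,17],[30,0]]
[[18,17],[30,0]]
[[18,17],[30,13],[39,0]]
[[18,17],[30,13],[39,0]]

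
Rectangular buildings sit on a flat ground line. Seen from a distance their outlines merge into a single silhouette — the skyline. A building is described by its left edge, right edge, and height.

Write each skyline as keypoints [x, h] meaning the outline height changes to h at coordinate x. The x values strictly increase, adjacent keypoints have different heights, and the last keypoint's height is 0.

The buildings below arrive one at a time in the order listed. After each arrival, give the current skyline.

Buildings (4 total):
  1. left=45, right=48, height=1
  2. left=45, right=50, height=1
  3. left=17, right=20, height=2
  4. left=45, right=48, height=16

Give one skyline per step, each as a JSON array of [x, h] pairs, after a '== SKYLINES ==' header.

== SKYLINES ==
[[45,1],[48,0]]
[[45,1],[50,0]]
[[17,2],[20,0],[45,1],[50,0]]
[[17,2],[20,0],[45,16],[48,1],[50,0]]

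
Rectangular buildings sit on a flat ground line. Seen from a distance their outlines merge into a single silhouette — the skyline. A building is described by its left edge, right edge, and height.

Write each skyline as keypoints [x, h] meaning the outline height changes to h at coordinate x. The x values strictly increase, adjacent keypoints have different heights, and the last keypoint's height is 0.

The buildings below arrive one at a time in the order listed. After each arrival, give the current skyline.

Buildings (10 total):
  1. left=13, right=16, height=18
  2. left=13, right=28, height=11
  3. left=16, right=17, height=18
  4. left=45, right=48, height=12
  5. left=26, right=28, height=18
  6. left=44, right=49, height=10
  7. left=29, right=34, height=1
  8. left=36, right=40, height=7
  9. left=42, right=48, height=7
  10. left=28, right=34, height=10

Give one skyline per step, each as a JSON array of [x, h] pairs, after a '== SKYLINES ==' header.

== SKYLINES ==
[[13,18],[16,0]]
[[13,18],[16,11],[28,0]]
[[13,18],[17,11],[28,0]]
[[13,18],[17,11],[28,0],[45,12],[48,0]]
[[13,18],[17,11],[26,18],[28,0],[45,12],[48,0]]
[[13,18],[17,11],[26,18],[28,0],[44,10],[45,12],[48,10],[49,0]]
[[13,18],[17,11],[26,18],[28,0],[29,1],[34,0],[44,10],[45,12],[48,10],[49,0]]
[[13,18],[17,11],[26,18],[28,0],[29,1],[34,0],[36,7],[40,0],[44,10],[45,12],[48,10],[49,0]]
[[13,18],[17,11],[26,18],[28,0],[29,1],[34,0],[36,7],[40,0],[42,7],[44,10],[45,12],[48,10],[49,0]]
[[13,18],[17,11],[26,18],[28,10],[34,0],[36,7],[40,0],[42,7],[44,10],[45,12],[48,10],[49,0]]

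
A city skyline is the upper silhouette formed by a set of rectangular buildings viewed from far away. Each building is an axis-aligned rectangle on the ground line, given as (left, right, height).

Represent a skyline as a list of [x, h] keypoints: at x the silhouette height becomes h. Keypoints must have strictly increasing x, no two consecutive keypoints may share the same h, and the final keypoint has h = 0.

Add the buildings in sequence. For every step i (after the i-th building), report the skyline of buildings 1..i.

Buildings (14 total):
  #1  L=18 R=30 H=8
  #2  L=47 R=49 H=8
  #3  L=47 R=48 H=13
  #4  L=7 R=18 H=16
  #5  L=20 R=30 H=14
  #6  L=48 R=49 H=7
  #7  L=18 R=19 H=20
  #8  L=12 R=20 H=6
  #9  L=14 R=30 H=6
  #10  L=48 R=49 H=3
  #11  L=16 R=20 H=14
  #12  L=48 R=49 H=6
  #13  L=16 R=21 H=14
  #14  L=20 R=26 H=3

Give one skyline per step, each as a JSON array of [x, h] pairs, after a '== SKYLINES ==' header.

== SKYLINES ==
[[18,8],[30,0]]
[[18,8],[30,0],[47,8],[49,0]]
[[18,8],[30,0],[47,13],[48,8],[49,0]]
[[7,16],[18,8],[30,0],[47,13],[48,8],[49,0]]
[[7,16],[18,8],[20,14],[30,0],[47,13],[48,8],[49,0]]
[[7,16],[18,8],[20,14],[30,0],[47,13],[48,8],[49,0]]
[[7,16],[18,20],[19,8],[20,14],[30,0],[47,13],[48,8],[49,0]]
[[7,16],[18,20],[19,8],[20,14],[30,0],[47,13],[48,8],[49,0]]
[[7,16],[18,20],[19,8],[20,14],[30,0],[47,13],[48,8],[49,0]]
[[7,16],[18,20],[19,8],[20,14],[30,0],[47,13],[48,8],[49,0]]
[[7,16],[18,20],[19,14],[30,0],[47,13],[48,8],[49,0]]
[[7,16],[18,20],[19,14],[30,0],[47,13],[48,8],[49,0]]
[[7,16],[18,20],[19,14],[30,0],[47,13],[48,8],[49,0]]
[[7,16],[18,20],[19,14],[30,0],[47,13],[48,8],[49,0]]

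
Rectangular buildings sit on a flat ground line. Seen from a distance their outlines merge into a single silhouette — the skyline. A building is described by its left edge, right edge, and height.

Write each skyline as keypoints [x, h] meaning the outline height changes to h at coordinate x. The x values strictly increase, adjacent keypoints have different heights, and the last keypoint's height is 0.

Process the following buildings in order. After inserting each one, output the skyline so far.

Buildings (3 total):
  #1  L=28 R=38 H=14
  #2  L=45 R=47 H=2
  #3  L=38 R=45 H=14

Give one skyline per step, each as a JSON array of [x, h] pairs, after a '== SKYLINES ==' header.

== SKYLINES ==
[[28,14],[38,0]]
[[28,14],[38,0],[45,2],[47,0]]
[[28,14],[45,2],[47,0]]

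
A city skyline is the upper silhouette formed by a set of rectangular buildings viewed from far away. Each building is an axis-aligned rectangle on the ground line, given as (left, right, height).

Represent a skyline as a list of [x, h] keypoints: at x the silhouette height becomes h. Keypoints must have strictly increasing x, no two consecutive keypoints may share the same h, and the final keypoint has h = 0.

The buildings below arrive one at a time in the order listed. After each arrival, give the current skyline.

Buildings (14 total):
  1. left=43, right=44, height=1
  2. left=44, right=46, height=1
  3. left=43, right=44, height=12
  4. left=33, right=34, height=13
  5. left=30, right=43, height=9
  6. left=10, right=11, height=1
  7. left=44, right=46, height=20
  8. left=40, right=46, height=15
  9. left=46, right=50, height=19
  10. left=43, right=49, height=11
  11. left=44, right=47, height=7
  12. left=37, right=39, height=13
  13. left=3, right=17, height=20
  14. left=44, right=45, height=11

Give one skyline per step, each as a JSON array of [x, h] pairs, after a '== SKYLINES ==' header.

== SKYLINES ==
[[43,1],[44,0]]
[[43,1],[46,0]]
[[43,12],[44,1],[46,0]]
[[33,13],[34,0],[43,12],[44,1],[46,0]]
[[30,9],[33,13],[34,9],[43,12],[44,1],[46,0]]
[[10,1],[11,0],[30,9],[33,13],[34,9],[43,12],[44,1],[46,0]]
[[10,1],[11,0],[30,9],[33,13],[34,9],[43,12],[44,20],[46,0]]
[[10,1],[11,0],[30,9],[33,13],[34,9],[40,15],[44,20],[46,0]]
[[10,1],[11,0],[30,9],[33,13],[34,9],[40,15],[44,20],[46,19],[50,0]]
[[10,1],[11,0],[30,9],[33,13],[34,9],[40,15],[44,20],[46,19],[50,0]]
[[10,1],[11,0],[30,9],[33,13],[34,9],[40,15],[44,20],[46,19],[50,0]]
[[10,1],[11,0],[30,9],[33,13],[34,9],[37,13],[39,9],[40,15],[44,20],[46,19],[50,0]]
[[3,20],[17,0],[30,9],[33,13],[34,9],[37,13],[39,9],[40,15],[44,20],[46,19],[50,0]]
[[3,20],[17,0],[30,9],[33,13],[34,9],[37,13],[39,9],[40,15],[44,20],[46,19],[50,0]]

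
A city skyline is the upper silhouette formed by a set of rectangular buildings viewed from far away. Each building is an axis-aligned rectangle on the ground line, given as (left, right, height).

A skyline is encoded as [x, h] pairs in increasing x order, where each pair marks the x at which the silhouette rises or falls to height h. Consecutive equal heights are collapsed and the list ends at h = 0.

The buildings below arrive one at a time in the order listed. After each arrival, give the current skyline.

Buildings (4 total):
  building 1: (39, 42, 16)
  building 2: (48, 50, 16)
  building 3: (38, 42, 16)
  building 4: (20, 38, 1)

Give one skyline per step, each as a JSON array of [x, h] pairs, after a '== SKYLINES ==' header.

== SKYLINES ==
[[39,16],[42,0]]
[[39,16],[42,0],[48,16],[50,0]]
[[38,16],[42,0],[48,16],[50,0]]
[[20,1],[38,16],[42,0],[48,16],[50,0]]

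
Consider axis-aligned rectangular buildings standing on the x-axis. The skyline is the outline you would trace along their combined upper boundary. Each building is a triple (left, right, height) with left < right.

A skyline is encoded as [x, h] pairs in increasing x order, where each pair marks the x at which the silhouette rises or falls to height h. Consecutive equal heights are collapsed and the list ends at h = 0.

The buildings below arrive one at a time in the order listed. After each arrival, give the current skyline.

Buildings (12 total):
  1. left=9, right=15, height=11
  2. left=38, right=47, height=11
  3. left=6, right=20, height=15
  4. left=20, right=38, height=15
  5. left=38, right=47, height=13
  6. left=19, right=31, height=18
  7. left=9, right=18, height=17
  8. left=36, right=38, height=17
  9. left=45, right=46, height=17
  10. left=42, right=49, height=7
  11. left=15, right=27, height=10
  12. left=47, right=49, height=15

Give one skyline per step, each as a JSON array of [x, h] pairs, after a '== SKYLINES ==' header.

== SKYLINES ==
[[9,11],[15,0]]
[[9,11],[15,0],[38,11],[47,0]]
[[6,15],[20,0],[38,11],[47,0]]
[[6,15],[38,11],[47,0]]
[[6,15],[38,13],[47,0]]
[[6,15],[19,18],[31,15],[38,13],[47,0]]
[[6,15],[9,17],[18,15],[19,18],[31,15],[38,13],[47,0]]
[[6,15],[9,17],[18,15],[19,18],[31,15],[36,17],[38,13],[47,0]]
[[6,15],[9,17],[18,15],[19,18],[31,15],[36,17],[38,13],[45,17],[46,13],[47,0]]
[[6,15],[9,17],[18,15],[19,18],[31,15],[36,17],[38,13],[45,17],[46,13],[47,7],[49,0]]
[[6,15],[9,17],[18,15],[19,18],[31,15],[36,17],[38,13],[45,17],[46,13],[47,7],[49,0]]
[[6,15],[9,17],[18,15],[19,18],[31,15],[36,17],[38,13],[45,17],[46,13],[47,15],[49,0]]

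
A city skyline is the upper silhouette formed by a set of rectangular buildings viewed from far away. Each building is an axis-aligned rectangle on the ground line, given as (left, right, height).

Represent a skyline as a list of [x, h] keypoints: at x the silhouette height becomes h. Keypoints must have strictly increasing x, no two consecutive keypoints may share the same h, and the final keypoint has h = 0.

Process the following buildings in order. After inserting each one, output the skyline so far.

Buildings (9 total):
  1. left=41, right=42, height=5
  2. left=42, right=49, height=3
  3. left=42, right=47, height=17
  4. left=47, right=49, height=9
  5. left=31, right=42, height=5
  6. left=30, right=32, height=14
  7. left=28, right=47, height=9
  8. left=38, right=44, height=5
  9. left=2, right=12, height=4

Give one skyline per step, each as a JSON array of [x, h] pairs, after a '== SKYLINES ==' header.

== SKYLINES ==
[[41,5],[42,0]]
[[41,5],[42,3],[49,0]]
[[41,5],[42,17],[47,3],[49,0]]
[[41,5],[42,17],[47,9],[49,0]]
[[31,5],[42,17],[47,9],[49,0]]
[[30,14],[32,5],[42,17],[47,9],[49,0]]
[[28,9],[30,14],[32,9],[42,17],[47,9],[49,0]]
[[28,9],[30,14],[32,9],[42,17],[47,9],[49,0]]
[[2,4],[12,0],[28,9],[30,14],[32,9],[42,17],[47,9],[49,0]]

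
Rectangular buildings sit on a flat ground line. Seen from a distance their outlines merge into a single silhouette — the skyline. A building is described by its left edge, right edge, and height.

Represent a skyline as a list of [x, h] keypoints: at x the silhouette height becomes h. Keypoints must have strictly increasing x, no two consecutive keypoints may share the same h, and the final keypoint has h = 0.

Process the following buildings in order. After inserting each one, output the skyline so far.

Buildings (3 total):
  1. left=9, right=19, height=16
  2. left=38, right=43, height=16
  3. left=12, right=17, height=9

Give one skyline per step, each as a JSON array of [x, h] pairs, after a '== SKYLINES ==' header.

== SKYLINES ==
[[9,16],[19,0]]
[[9,16],[19,0],[38,16],[43,0]]
[[9,16],[19,0],[38,16],[43,0]]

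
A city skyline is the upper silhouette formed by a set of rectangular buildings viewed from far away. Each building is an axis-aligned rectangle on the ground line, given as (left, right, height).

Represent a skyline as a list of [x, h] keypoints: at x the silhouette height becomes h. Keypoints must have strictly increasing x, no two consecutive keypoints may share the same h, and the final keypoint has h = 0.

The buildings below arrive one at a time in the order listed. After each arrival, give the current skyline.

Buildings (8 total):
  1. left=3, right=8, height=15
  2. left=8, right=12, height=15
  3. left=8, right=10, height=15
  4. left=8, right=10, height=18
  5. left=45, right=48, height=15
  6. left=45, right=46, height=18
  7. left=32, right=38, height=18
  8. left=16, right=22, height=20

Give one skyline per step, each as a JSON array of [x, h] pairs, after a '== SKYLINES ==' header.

== SKYLINES ==
[[3,15],[8,0]]
[[3,15],[12,0]]
[[3,15],[12,0]]
[[3,15],[8,18],[10,15],[12,0]]
[[3,15],[8,18],[10,15],[12,0],[45,15],[48,0]]
[[3,15],[8,18],[10,15],[12,0],[45,18],[46,15],[48,0]]
[[3,15],[8,18],[10,15],[12,0],[32,18],[38,0],[45,18],[46,15],[48,0]]
[[3,15],[8,18],[10,15],[12,0],[16,20],[22,0],[32,18],[38,0],[45,18],[46,15],[48,0]]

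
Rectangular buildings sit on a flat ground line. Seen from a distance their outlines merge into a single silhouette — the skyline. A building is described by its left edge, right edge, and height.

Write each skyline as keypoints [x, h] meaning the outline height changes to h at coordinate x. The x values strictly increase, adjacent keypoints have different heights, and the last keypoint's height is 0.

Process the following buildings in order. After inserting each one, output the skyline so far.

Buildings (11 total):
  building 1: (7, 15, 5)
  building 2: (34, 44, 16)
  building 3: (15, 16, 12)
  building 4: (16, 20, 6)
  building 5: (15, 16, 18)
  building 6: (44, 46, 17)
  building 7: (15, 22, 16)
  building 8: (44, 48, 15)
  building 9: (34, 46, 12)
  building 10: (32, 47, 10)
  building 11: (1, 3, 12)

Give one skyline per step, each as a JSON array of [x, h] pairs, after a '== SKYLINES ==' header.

== SKYLINES ==
[[7,5],[15,0]]
[[7,5],[15,0],[34,16],[44,0]]
[[7,5],[15,12],[16,0],[34,16],[44,0]]
[[7,5],[15,12],[16,6],[20,0],[34,16],[44,0]]
[[7,5],[15,18],[16,6],[20,0],[34,16],[44,0]]
[[7,5],[15,18],[16,6],[20,0],[34,16],[44,17],[46,0]]
[[7,5],[15,18],[16,16],[22,0],[34,16],[44,17],[46,0]]
[[7,5],[15,18],[16,16],[22,0],[34,16],[44,17],[46,15],[48,0]]
[[7,5],[15,18],[16,16],[22,0],[34,16],[44,17],[46,15],[48,0]]
[[7,5],[15,18],[16,16],[22,0],[32,10],[34,16],[44,17],[46,15],[48,0]]
[[1,12],[3,0],[7,5],[15,18],[16,16],[22,0],[32,10],[34,16],[44,17],[46,15],[48,0]]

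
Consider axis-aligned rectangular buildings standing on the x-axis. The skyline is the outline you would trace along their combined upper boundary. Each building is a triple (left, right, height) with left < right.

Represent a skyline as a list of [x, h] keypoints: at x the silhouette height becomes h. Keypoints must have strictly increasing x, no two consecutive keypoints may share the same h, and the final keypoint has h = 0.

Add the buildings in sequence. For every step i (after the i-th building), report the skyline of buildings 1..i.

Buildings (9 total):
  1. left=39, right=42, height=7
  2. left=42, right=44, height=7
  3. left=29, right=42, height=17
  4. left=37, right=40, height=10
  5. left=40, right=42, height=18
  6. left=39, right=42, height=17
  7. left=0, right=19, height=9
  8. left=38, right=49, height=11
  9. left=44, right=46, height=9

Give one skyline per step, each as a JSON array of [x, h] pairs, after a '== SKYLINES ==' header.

== SKYLINES ==
[[39,7],[42,0]]
[[39,7],[44,0]]
[[29,17],[42,7],[44,0]]
[[29,17],[42,7],[44,0]]
[[29,17],[40,18],[42,7],[44,0]]
[[29,17],[40,18],[42,7],[44,0]]
[[0,9],[19,0],[29,17],[40,18],[42,7],[44,0]]
[[0,9],[19,0],[29,17],[40,18],[42,11],[49,0]]
[[0,9],[19,0],[29,17],[40,18],[42,11],[49,0]]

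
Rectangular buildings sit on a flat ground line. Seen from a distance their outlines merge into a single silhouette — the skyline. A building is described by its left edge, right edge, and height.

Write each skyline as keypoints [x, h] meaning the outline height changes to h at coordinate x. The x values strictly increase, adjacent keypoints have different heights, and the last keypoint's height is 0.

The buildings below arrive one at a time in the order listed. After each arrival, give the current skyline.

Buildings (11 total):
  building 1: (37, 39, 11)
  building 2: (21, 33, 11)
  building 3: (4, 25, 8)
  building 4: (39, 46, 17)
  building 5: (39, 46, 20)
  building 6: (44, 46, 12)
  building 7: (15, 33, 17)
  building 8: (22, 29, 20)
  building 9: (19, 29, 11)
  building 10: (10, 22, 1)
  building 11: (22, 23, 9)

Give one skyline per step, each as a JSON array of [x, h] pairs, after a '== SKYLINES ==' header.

== SKYLINES ==
[[37,11],[39,0]]
[[21,11],[33,0],[37,11],[39,0]]
[[4,8],[21,11],[33,0],[37,11],[39,0]]
[[4,8],[21,11],[33,0],[37,11],[39,17],[46,0]]
[[4,8],[21,11],[33,0],[37,11],[39,20],[46,0]]
[[4,8],[21,11],[33,0],[37,11],[39,20],[46,0]]
[[4,8],[15,17],[33,0],[37,11],[39,20],[46,0]]
[[4,8],[15,17],[22,20],[29,17],[33,0],[37,11],[39,20],[46,0]]
[[4,8],[15,17],[22,20],[29,17],[33,0],[37,11],[39,20],[46,0]]
[[4,8],[15,17],[22,20],[29,17],[33,0],[37,11],[39,20],[46,0]]
[[4,8],[15,17],[22,20],[29,17],[33,0],[37,11],[39,20],[46,0]]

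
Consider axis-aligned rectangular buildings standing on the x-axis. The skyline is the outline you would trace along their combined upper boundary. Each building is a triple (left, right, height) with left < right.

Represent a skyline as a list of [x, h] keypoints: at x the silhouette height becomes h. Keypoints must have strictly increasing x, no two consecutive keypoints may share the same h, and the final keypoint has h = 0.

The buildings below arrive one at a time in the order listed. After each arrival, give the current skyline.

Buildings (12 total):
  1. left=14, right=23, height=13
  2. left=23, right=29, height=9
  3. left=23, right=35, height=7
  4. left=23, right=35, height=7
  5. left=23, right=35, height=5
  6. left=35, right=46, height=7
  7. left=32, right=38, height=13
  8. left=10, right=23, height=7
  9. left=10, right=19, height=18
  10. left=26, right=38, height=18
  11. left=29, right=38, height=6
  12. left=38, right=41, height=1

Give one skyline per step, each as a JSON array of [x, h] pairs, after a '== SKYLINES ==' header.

== SKYLINES ==
[[14,13],[23,0]]
[[14,13],[23,9],[29,0]]
[[14,13],[23,9],[29,7],[35,0]]
[[14,13],[23,9],[29,7],[35,0]]
[[14,13],[23,9],[29,7],[35,0]]
[[14,13],[23,9],[29,7],[46,0]]
[[14,13],[23,9],[29,7],[32,13],[38,7],[46,0]]
[[10,7],[14,13],[23,9],[29,7],[32,13],[38,7],[46,0]]
[[10,18],[19,13],[23,9],[29,7],[32,13],[38,7],[46,0]]
[[10,18],[19,13],[23,9],[26,18],[38,7],[46,0]]
[[10,18],[19,13],[23,9],[26,18],[38,7],[46,0]]
[[10,18],[19,13],[23,9],[26,18],[38,7],[46,0]]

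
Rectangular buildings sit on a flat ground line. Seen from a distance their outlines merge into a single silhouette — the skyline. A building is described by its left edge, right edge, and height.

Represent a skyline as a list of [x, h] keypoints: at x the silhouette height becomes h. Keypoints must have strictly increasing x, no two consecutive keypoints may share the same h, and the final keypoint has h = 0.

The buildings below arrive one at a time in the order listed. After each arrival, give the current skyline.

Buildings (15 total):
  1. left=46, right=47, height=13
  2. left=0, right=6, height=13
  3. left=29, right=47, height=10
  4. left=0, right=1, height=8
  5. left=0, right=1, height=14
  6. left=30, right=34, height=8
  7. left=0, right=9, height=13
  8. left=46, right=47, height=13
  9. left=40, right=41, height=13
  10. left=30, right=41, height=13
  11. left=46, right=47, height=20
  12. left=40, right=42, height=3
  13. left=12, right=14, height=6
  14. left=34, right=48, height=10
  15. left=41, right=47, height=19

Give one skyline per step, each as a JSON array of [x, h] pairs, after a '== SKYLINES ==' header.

== SKYLINES ==
[[46,13],[47,0]]
[[0,13],[6,0],[46,13],[47,0]]
[[0,13],[6,0],[29,10],[46,13],[47,0]]
[[0,13],[6,0],[29,10],[46,13],[47,0]]
[[0,14],[1,13],[6,0],[29,10],[46,13],[47,0]]
[[0,14],[1,13],[6,0],[29,10],[46,13],[47,0]]
[[0,14],[1,13],[9,0],[29,10],[46,13],[47,0]]
[[0,14],[1,13],[9,0],[29,10],[46,13],[47,0]]
[[0,14],[1,13],[9,0],[29,10],[40,13],[41,10],[46,13],[47,0]]
[[0,14],[1,13],[9,0],[29,10],[30,13],[41,10],[46,13],[47,0]]
[[0,14],[1,13],[9,0],[29,10],[30,13],[41,10],[46,20],[47,0]]
[[0,14],[1,13],[9,0],[29,10],[30,13],[41,10],[46,20],[47,0]]
[[0,14],[1,13],[9,0],[12,6],[14,0],[29,10],[30,13],[41,10],[46,20],[47,0]]
[[0,14],[1,13],[9,0],[12,6],[14,0],[29,10],[30,13],[41,10],[46,20],[47,10],[48,0]]
[[0,14],[1,13],[9,0],[12,6],[14,0],[29,10],[30,13],[41,19],[46,20],[47,10],[48,0]]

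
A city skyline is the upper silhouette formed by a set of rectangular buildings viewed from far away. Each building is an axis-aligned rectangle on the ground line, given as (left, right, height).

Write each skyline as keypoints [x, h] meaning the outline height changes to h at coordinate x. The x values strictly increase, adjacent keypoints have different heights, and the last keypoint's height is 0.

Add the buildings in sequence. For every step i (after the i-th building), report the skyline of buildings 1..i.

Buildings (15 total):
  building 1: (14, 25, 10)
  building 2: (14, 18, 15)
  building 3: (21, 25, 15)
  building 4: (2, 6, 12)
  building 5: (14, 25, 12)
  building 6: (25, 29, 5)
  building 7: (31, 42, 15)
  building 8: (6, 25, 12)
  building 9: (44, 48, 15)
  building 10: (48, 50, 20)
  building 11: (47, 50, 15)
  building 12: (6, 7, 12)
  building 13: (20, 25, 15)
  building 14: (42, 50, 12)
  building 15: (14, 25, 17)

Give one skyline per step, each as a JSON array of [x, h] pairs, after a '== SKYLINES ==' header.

== SKYLINES ==
[[14,10],[25,0]]
[[14,15],[18,10],[25,0]]
[[14,15],[18,10],[21,15],[25,0]]
[[2,12],[6,0],[14,15],[18,10],[21,15],[25,0]]
[[2,12],[6,0],[14,15],[18,12],[21,15],[25,0]]
[[2,12],[6,0],[14,15],[18,12],[21,15],[25,5],[29,0]]
[[2,12],[6,0],[14,15],[18,12],[21,15],[25,5],[29,0],[31,15],[42,0]]
[[2,12],[14,15],[18,12],[21,15],[25,5],[29,0],[31,15],[42,0]]
[[2,12],[14,15],[18,12],[21,15],[25,5],[29,0],[31,15],[42,0],[44,15],[48,0]]
[[2,12],[14,15],[18,12],[21,15],[25,5],[29,0],[31,15],[42,0],[44,15],[48,20],[50,0]]
[[2,12],[14,15],[18,12],[21,15],[25,5],[29,0],[31,15],[42,0],[44,15],[48,20],[50,0]]
[[2,12],[14,15],[18,12],[21,15],[25,5],[29,0],[31,15],[42,0],[44,15],[48,20],[50,0]]
[[2,12],[14,15],[18,12],[20,15],[25,5],[29,0],[31,15],[42,0],[44,15],[48,20],[50,0]]
[[2,12],[14,15],[18,12],[20,15],[25,5],[29,0],[31,15],[42,12],[44,15],[48,20],[50,0]]
[[2,12],[14,17],[25,5],[29,0],[31,15],[42,12],[44,15],[48,20],[50,0]]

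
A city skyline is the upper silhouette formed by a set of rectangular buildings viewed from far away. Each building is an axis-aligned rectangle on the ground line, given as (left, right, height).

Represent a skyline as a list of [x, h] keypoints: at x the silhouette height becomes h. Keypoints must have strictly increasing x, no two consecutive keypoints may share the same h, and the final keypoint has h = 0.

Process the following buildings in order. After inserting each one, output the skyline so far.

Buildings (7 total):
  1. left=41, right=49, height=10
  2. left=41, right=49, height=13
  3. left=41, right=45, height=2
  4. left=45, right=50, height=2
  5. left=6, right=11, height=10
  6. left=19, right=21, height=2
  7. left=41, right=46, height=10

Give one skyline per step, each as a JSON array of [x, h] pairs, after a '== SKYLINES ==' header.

== SKYLINES ==
[[41,10],[49,0]]
[[41,13],[49,0]]
[[41,13],[49,0]]
[[41,13],[49,2],[50,0]]
[[6,10],[11,0],[41,13],[49,2],[50,0]]
[[6,10],[11,0],[19,2],[21,0],[41,13],[49,2],[50,0]]
[[6,10],[11,0],[19,2],[21,0],[41,13],[49,2],[50,0]]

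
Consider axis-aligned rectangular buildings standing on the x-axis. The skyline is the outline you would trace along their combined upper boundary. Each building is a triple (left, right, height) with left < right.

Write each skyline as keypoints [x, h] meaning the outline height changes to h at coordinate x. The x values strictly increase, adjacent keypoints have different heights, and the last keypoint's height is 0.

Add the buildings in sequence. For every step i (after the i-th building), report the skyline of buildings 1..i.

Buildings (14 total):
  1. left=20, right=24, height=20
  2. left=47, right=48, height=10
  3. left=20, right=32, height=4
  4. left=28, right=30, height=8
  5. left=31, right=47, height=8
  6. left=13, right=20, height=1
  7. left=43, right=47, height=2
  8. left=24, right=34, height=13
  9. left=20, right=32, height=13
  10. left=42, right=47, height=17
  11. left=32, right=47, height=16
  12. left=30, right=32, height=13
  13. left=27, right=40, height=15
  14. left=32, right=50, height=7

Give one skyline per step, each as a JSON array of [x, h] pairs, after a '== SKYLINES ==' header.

== SKYLINES ==
[[20,20],[24,0]]
[[20,20],[24,0],[47,10],[48,0]]
[[20,20],[24,4],[32,0],[47,10],[48,0]]
[[20,20],[24,4],[28,8],[30,4],[32,0],[47,10],[48,0]]
[[20,20],[24,4],[28,8],[30,4],[31,8],[47,10],[48,0]]
[[13,1],[20,20],[24,4],[28,8],[30,4],[31,8],[47,10],[48,0]]
[[13,1],[20,20],[24,4],[28,8],[30,4],[31,8],[47,10],[48,0]]
[[13,1],[20,20],[24,13],[34,8],[47,10],[48,0]]
[[13,1],[20,20],[24,13],[34,8],[47,10],[48,0]]
[[13,1],[20,20],[24,13],[34,8],[42,17],[47,10],[48,0]]
[[13,1],[20,20],[24,13],[32,16],[42,17],[47,10],[48,0]]
[[13,1],[20,20],[24,13],[32,16],[42,17],[47,10],[48,0]]
[[13,1],[20,20],[24,13],[27,15],[32,16],[42,17],[47,10],[48,0]]
[[13,1],[20,20],[24,13],[27,15],[32,16],[42,17],[47,10],[48,7],[50,0]]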